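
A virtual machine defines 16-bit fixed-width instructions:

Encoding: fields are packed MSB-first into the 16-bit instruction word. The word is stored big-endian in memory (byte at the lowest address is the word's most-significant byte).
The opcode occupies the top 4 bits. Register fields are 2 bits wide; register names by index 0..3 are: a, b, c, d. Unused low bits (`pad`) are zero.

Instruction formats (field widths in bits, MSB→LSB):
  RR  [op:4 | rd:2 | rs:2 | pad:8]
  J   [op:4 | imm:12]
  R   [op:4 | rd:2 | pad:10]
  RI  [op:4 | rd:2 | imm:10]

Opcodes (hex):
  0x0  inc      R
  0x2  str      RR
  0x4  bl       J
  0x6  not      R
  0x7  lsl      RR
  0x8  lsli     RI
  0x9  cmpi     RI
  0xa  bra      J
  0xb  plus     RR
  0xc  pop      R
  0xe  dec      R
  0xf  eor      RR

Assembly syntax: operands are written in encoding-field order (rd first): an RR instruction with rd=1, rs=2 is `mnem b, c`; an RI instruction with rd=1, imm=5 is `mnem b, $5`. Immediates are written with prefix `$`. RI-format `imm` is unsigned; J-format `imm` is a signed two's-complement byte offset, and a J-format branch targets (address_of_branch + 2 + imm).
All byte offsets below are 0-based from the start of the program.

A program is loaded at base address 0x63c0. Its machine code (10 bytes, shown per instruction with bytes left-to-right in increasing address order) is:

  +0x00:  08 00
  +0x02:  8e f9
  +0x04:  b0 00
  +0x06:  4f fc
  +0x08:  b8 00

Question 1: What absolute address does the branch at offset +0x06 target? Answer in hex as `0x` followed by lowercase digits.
@+06  big-endian(4f fc) = 0x4ffc
  opcode bits[15:12]=0x4: bl/J
  imm: (w>>0)&0xfff=0xffc (s12→-4) → $-4
  target = base 0x63c0 + off 0x06 + 2 + imm -4 = 0x63c4

0x63c4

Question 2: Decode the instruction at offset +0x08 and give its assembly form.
plus c, a

off 0x08: read b8 00 as big → 0xb800
  op=0xb800>>12=0xb ⇒ plus (RR)
  [11:10] rd=2 = c
  [9:8] rs=0 = a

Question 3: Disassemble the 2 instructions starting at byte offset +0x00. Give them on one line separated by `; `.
@+00  big-endian(08 00) = 0x0800
  opcode bits[15:12]=0x0: inc/R
  rd: (w>>10)&0x3=0x2 → c
@+02  big-endian(8e f9) = 0x8ef9
  opcode bits[15:12]=0x8: lsli/RI
  rd: (w>>10)&0x3=0x3 → d
  imm: (w>>0)&0x3ff=0x2f9 → $761

inc c; lsli d, $761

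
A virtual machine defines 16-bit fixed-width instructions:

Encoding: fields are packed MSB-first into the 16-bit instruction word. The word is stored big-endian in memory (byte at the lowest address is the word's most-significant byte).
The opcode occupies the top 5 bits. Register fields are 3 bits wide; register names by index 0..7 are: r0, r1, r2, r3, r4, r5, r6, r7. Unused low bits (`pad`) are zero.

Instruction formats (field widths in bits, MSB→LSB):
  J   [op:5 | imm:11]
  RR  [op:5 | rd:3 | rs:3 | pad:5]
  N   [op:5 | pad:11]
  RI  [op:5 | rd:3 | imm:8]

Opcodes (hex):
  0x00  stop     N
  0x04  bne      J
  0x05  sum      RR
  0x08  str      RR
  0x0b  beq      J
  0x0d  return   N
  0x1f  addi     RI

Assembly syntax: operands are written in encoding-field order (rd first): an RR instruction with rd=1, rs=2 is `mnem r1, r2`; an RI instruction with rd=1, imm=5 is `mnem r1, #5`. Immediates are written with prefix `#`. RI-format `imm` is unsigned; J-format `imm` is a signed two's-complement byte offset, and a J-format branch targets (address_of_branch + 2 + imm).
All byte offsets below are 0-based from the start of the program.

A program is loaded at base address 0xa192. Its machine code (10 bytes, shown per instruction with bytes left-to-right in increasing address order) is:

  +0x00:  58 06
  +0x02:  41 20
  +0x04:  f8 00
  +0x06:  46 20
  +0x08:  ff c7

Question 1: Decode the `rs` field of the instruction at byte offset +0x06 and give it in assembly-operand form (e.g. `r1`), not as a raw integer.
r1

[06] 46 20 → 0x4620
  top 5b → 0x8 → str [RR]
  [10:8] rd=6 = r6
  [7:5] rs=1 = r1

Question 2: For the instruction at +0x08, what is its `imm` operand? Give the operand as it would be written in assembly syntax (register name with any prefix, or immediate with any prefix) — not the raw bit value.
#199

@+08  big-endian(ff c7) = 0xffc7
  op=0xffc7>>11=0x1f ⇒ addi (RI)
  rd: (w>>8)&0x7=0x7 → r7
  imm: (w>>0)&0xff=0xc7 → #199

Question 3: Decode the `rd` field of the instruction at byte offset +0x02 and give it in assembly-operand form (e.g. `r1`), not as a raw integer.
r1

+0x02: 41 20 ⇒ word 0x4120 (big)
  top 5b → 0x8 → str [RR]
  [10:8] rd=1 = r1
  [7:5] rs=1 = r1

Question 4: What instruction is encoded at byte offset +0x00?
beq #6

[00] 58 06 → 0x5806
  opcode bits[15:11]=0xb: beq/J
  imm: (w>>0)&0x7ff=0x6 → #6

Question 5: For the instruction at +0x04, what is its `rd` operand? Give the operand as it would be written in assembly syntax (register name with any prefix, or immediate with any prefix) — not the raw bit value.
[04] f8 00 → 0xf800
  top 5b → 0x1f → addi [RI]
  rd@[10:8]=0x0 ⇒ r0
  imm@[7:0]=0x0 ⇒ #0

r0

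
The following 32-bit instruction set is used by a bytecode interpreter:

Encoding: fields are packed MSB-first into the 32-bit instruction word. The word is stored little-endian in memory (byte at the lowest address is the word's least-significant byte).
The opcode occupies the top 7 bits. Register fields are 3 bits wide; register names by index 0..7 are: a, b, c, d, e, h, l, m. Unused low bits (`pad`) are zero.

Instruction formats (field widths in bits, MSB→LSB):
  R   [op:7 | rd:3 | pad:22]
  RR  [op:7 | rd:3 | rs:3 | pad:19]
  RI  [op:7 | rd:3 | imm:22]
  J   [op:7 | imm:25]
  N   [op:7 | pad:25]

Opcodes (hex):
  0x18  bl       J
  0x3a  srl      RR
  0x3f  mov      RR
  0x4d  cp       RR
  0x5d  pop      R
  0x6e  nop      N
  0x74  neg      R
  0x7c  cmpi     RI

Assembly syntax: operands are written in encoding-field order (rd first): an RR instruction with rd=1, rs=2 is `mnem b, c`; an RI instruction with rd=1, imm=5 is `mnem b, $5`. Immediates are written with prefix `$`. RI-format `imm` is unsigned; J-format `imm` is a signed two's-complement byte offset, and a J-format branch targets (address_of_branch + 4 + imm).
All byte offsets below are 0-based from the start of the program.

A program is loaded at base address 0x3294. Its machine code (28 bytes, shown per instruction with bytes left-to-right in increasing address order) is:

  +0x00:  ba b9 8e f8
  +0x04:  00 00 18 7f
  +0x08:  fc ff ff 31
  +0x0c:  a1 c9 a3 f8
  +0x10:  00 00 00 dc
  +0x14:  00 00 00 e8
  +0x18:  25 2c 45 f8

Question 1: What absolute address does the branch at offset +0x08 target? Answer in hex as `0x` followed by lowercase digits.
0x329c

@+08  little-endian(fc ff ff 31) = 0x31fffffc
  op=0x31fffffc>>25=0x18 ⇒ bl (J)
  imm@[24:0]=0x1fffffc (s25→-4) ⇒ $-4
  target = base 0x3294 + off 0x08 + 4 + imm -4 = 0x329c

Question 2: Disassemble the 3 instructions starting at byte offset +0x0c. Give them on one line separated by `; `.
cmpi c, $2345377; nop; neg a

+0x0c: a1 c9 a3 f8 ⇒ word 0xf8a3c9a1 (little)
  opcode bits[31:25]=0x7c: cmpi/RI
  rd: (w>>22)&0x7=0x2 → c
  imm: (w>>0)&0x3fffff=0x23c9a1 → $2345377
+0x10: 00 00 00 dc ⇒ word 0xdc000000 (little)
  opcode bits[31:25]=0x6e: nop/N
+0x14: 00 00 00 e8 ⇒ word 0xe8000000 (little)
  opcode bits[31:25]=0x74: neg/R
  rd: (w>>22)&0x7=0x0 → a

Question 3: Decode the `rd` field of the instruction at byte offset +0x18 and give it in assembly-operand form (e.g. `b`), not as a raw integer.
b

+0x18: 25 2c 45 f8 ⇒ word 0xf8452c25 (little)
  top 7b → 0x7c → cmpi [RI]
  rd@[24:22]=0x1 ⇒ b
  imm@[21:0]=0x52c25 ⇒ $338981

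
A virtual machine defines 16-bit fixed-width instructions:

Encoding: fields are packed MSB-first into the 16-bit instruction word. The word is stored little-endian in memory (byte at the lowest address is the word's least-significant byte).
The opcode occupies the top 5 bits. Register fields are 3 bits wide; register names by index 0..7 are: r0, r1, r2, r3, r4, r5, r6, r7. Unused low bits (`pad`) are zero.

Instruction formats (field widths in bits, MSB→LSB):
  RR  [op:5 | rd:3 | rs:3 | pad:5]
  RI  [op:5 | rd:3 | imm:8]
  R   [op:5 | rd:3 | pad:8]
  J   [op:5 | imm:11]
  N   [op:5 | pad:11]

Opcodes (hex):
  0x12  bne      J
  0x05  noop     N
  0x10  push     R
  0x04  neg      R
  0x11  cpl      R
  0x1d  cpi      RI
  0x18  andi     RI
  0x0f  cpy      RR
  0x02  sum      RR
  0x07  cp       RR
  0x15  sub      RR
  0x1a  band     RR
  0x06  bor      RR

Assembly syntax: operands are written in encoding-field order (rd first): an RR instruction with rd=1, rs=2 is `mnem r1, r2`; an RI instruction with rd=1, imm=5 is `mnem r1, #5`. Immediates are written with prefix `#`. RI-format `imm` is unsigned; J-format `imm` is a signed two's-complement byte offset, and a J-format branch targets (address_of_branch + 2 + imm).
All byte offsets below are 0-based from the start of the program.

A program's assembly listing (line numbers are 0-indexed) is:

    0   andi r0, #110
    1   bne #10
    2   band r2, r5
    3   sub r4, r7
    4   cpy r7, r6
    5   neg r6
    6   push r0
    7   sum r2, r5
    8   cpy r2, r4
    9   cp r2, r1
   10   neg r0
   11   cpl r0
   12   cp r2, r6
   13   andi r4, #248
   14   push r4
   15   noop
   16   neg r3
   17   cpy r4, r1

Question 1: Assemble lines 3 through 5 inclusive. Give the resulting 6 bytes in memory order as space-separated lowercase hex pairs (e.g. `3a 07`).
e0 ac c0 7f 00 26

line 3 (sub): pack op=0x15:5|rd=4:3|rs=7:3|pad=0:5 = 0xace0; little→ e0 ac
line 4 (cpy): pack op=0xf:5|rd=7:3|rs=6:3|pad=0:5 = 0x7fc0; little→ c0 7f
line 5 (neg): pack op=0x4:5|rd=6:3|pad=0:8 = 0x2600; little→ 00 26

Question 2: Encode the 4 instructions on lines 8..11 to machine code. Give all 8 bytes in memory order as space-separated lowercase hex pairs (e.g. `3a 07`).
80 7a 20 3a 00 20 00 88

L8: cpy op=0xf:5|rd=2:3|rs=4:3|pad=0:5 ⇒ 0x7a80 ⇒ little 80 7a
L9: cp op=0x7:5|rd=2:3|rs=1:3|pad=0:5 ⇒ 0x3a20 ⇒ little 20 3a
L10: neg op=0x4:5|rd=0:3|pad=0:8 ⇒ 0x2000 ⇒ little 00 20
L11: cpl op=0x11:5|rd=0:3|pad=0:8 ⇒ 0x8800 ⇒ little 00 88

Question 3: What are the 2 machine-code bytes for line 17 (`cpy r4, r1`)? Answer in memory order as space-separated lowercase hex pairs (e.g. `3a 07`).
20 7c

line 17 (cpy): pack op=0xf:5|rd=4:3|rs=1:3|pad=0:5 = 0x7c20; little→ 20 7c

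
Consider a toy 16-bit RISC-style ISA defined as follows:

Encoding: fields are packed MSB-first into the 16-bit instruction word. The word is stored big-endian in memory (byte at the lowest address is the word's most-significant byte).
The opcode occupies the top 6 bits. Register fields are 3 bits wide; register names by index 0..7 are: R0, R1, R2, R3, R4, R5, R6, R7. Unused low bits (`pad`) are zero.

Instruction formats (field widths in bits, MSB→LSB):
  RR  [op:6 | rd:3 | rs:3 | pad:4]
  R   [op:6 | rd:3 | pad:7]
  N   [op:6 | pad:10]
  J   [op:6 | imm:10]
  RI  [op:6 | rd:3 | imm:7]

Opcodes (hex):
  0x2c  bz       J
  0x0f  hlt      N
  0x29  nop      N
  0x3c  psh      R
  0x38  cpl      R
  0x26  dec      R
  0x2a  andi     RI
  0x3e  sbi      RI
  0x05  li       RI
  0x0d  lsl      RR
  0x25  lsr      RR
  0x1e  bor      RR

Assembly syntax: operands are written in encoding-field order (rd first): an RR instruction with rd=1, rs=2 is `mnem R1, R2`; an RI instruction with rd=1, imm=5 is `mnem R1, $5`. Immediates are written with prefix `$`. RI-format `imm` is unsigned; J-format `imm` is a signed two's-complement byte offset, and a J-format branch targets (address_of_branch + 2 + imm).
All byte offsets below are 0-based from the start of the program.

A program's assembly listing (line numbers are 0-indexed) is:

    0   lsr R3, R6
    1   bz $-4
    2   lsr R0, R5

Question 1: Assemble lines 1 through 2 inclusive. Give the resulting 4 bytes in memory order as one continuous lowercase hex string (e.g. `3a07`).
1. bz fields op=0x2c:6|imm=-4:10 → word b3fch → b3 fc
2. lsr fields op=0x25:6|rd=0:3|rs=5:3|pad=0:4 → word 9450h → 94 50

b3fc9450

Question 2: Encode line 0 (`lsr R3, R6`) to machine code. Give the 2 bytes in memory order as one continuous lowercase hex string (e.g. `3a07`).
95e0

line 0 (lsr): pack op=0x25:6|rd=3:3|rs=6:3|pad=0:4 = 0x95e0; big→ 95 e0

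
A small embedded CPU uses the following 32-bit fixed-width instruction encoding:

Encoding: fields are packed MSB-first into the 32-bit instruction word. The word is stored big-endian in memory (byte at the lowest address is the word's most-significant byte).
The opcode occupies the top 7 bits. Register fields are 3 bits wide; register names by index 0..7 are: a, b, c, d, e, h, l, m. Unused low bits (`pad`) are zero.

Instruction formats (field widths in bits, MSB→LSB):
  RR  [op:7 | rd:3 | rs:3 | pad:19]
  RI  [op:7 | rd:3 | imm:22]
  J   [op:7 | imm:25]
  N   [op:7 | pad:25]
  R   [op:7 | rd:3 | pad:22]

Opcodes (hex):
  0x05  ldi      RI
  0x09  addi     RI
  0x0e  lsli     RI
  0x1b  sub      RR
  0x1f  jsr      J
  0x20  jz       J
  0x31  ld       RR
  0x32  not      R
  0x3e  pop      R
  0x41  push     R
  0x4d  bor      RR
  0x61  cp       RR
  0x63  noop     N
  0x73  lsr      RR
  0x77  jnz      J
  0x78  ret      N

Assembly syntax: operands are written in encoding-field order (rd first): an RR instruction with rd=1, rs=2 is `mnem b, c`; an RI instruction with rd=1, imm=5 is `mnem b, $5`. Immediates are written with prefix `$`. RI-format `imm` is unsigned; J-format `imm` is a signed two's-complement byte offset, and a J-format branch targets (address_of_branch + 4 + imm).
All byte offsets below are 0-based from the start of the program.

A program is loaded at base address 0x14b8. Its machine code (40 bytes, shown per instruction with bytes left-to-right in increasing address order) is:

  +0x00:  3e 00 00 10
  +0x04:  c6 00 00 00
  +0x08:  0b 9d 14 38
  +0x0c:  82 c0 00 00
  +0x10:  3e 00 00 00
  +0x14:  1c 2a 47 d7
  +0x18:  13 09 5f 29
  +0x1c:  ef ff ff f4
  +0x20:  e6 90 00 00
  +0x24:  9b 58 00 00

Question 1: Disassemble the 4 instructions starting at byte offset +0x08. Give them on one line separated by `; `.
[08] 0b 9d 14 38 → 0x0b9d1438
  opcode bits[31:25]=0x5: ldi/RI
  rd@[24:22]=0x6 ⇒ l
  imm@[21:0]=0x1d1438 ⇒ $1905720
[0c] 82 c0 00 00 → 0x82c00000
  opcode bits[31:25]=0x41: push/R
  rd@[24:22]=0x3 ⇒ d
[10] 3e 00 00 00 → 0x3e000000
  opcode bits[31:25]=0x1f: jsr/J
  imm@[24:0]=0x0 ⇒ $0
[14] 1c 2a 47 d7 → 0x1c2a47d7
  opcode bits[31:25]=0xe: lsli/RI
  rd@[24:22]=0x0 ⇒ a
  imm@[21:0]=0x2a47d7 ⇒ $2770903

ldi l, $1905720; push d; jsr $0; lsli a, $2770903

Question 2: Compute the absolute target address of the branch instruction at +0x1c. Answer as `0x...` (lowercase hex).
@+1c  big-endian(ef ff ff f4) = 0xeffffff4
  opcode bits[31:25]=0x77: jnz/J
  [24:0] imm=33554420 (s25→-12) = $-12
  target = base 0x14b8 + off 0x1c + 4 + imm -12 = 0x14cc

0x14cc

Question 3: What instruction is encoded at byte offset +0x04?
noop

off 0x04: read c6 00 00 00 as big → 0xc6000000
  top 7b → 0x63 → noop [N]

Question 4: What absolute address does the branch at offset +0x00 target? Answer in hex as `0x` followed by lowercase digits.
0x14cc

[00] 3e 00 00 10 → 0x3e000010
  op=0x3e000010>>25=0x1f ⇒ jsr (J)
  [24:0] imm=16 = $16
  target = base 0x14b8 + off 0x00 + 4 + imm 16 = 0x14cc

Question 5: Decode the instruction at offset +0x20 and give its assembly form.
lsr c, c

+0x20: e6 90 00 00 ⇒ word 0xe6900000 (big)
  op=0xe6900000>>25=0x73 ⇒ lsr (RR)
  [24:22] rd=2 = c
  [21:19] rs=2 = c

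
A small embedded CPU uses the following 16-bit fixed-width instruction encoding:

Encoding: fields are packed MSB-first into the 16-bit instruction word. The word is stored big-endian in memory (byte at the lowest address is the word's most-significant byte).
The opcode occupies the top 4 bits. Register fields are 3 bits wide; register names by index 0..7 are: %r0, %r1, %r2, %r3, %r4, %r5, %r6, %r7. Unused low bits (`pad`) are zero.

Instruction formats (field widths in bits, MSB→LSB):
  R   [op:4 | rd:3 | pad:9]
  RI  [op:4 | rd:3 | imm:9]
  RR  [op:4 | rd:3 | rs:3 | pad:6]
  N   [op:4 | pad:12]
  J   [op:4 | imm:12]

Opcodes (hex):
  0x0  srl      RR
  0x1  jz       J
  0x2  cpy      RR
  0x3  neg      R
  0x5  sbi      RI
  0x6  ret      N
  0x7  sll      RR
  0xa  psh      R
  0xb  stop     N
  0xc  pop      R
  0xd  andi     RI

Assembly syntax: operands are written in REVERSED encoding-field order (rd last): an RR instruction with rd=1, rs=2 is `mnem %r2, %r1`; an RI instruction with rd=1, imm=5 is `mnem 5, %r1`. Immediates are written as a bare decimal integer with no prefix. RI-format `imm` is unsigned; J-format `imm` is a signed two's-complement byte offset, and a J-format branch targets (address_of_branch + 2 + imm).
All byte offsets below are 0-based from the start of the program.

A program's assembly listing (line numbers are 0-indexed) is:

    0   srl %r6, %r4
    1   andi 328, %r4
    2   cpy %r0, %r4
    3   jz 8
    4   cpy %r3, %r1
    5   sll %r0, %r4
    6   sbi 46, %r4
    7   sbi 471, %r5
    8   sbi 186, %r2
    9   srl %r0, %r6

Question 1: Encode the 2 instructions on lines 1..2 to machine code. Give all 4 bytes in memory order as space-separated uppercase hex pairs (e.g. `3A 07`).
1. andi fields op=0xd:4|rd=4:3|imm=328:9 → word d948h → d9 48
2. cpy fields op=0x2:4|rd=4:3|rs=0:3|pad=0:6 → word 2800h → 28 00

D9 48 28 00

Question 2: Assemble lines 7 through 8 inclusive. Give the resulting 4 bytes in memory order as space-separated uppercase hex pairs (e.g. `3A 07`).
5B D7 54 BA

line 7 (sbi): pack op=0x5:4|rd=5:3|imm=471:9 = 0x5bd7; big→ 5b d7
line 8 (sbi): pack op=0x5:4|rd=2:3|imm=186:9 = 0x54ba; big→ 54 ba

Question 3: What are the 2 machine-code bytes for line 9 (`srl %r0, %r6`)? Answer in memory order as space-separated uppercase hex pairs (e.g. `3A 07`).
0C 00

L9: srl op=0x0:4|rd=6:3|rs=0:3|pad=0:6 ⇒ 0x0c00 ⇒ big 0c 00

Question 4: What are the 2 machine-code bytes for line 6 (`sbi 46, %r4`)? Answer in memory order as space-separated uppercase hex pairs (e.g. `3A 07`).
line 6 (sbi): pack op=0x5:4|rd=4:3|imm=46:9 = 0x582e; big→ 58 2e

58 2E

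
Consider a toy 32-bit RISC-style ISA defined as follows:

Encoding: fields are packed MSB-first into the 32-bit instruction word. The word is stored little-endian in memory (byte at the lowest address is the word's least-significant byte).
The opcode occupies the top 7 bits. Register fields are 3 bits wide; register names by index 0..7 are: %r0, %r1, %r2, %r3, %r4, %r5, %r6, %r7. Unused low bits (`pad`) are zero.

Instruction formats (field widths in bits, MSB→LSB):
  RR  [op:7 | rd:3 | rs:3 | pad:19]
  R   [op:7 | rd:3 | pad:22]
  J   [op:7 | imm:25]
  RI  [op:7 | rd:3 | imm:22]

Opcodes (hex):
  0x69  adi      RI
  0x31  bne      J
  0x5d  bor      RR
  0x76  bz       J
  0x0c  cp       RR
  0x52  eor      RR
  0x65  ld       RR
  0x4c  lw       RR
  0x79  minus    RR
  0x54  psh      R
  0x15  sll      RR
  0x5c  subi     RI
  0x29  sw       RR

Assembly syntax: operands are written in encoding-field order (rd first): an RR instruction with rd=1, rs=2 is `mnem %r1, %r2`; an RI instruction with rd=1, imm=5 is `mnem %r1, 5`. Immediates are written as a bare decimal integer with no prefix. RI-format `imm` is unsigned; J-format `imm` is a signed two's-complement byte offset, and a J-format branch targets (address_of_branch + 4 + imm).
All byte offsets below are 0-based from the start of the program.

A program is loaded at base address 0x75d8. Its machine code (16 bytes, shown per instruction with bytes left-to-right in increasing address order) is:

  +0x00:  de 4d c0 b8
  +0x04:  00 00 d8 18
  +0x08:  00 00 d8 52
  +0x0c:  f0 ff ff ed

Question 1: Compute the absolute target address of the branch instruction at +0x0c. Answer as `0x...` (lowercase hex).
+0x0c: f0 ff ff ed ⇒ word 0xedfffff0 (little)
  op=0xedfffff0>>25=0x76 ⇒ bz (J)
  imm: (w>>0)&0x1ffffff=0x1fffff0 (s25→-16) → -16
  target = base 0x75d8 + off 0x0c + 4 + imm -16 = 0x75d8

0x75d8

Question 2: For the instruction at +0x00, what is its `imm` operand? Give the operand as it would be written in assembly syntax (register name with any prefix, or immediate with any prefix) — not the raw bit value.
[00] de 4d c0 b8 → 0xb8c04dde
  op=0xb8c04dde>>25=0x5c ⇒ subi (RI)
  [24:22] rd=3 = %r3
  [21:0] imm=19934 = 19934

19934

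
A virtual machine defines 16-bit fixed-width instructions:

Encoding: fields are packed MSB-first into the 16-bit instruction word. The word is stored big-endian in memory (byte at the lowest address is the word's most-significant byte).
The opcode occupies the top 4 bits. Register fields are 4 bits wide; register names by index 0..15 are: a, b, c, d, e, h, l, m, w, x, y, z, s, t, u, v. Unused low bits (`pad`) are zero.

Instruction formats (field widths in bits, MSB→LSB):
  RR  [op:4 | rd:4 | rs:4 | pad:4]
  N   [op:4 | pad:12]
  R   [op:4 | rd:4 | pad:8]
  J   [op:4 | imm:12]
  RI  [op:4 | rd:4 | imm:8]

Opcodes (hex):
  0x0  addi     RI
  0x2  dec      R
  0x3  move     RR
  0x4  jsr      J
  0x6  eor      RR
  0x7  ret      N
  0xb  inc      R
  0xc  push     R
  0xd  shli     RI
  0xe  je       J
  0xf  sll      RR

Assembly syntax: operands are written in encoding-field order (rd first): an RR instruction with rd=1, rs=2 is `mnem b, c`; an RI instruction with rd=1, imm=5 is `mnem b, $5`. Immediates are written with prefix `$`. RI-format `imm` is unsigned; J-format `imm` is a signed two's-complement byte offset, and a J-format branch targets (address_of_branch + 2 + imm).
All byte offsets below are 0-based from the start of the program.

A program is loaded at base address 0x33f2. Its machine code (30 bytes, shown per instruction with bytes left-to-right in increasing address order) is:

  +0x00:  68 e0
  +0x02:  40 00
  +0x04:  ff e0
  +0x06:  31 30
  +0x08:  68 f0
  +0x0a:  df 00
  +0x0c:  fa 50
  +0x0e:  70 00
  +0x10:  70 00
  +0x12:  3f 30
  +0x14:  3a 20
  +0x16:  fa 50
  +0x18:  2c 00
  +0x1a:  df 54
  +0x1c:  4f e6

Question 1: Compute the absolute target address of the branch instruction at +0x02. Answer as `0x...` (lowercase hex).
0x33f6

@+02  big-endian(40 00) = 0x4000
  top 4b → 0x4 → jsr [J]
  imm: (w>>0)&0xfff=0x0 → $0
  target = base 0x33f2 + off 0x02 + 2 + imm 0 = 0x33f6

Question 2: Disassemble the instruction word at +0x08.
eor w, v

[08] 68 f0 → 0x68f0
  top 4b → 0x6 → eor [RR]
  rd@[11:8]=0x8 ⇒ w
  rs@[7:4]=0xf ⇒ v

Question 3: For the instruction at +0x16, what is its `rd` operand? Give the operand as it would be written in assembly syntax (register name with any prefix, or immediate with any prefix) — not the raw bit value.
off 0x16: read fa 50 as big → 0xfa50
  opcode bits[15:12]=0xf: sll/RR
  rd@[11:8]=0xa ⇒ y
  rs@[7:4]=0x5 ⇒ h

y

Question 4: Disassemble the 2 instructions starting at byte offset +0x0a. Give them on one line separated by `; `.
shli v, $0; sll y, h

off 0x0a: read df 00 as big → 0xdf00
  opcode bits[15:12]=0xd: shli/RI
  rd: (w>>8)&0xf=0xf → v
  imm: (w>>0)&0xff=0x0 → $0
off 0x0c: read fa 50 as big → 0xfa50
  opcode bits[15:12]=0xf: sll/RR
  rd: (w>>8)&0xf=0xa → y
  rs: (w>>4)&0xf=0x5 → h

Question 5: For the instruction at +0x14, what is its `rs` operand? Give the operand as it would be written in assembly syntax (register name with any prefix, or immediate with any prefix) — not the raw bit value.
off 0x14: read 3a 20 as big → 0x3a20
  op=0x3a20>>12=0x3 ⇒ move (RR)
  rd: (w>>8)&0xf=0xa → y
  rs: (w>>4)&0xf=0x2 → c

c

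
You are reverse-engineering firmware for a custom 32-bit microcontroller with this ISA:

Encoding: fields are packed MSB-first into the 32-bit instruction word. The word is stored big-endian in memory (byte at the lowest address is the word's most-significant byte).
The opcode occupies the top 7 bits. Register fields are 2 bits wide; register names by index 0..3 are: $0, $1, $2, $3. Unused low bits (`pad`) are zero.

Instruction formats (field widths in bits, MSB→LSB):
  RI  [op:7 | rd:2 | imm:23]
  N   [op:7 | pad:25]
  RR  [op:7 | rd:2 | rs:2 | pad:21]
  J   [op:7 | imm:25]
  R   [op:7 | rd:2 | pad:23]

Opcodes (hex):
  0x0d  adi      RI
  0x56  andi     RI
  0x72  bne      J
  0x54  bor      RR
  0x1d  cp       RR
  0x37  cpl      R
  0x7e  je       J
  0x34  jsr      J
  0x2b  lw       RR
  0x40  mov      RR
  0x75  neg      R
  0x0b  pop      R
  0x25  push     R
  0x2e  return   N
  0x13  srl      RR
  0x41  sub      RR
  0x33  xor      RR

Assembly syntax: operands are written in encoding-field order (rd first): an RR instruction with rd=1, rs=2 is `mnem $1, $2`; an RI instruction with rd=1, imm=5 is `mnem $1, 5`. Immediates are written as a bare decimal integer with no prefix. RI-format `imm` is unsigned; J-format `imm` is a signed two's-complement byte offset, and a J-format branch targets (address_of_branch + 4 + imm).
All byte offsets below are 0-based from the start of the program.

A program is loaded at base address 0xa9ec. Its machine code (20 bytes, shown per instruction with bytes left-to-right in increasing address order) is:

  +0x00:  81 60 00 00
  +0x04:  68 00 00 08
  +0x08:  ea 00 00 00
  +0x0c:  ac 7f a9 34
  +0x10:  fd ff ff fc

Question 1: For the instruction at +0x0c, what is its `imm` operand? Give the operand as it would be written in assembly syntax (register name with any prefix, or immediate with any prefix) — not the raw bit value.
8366388

off 0x0c: read ac 7f a9 34 as big → 0xac7fa934
  top 7b → 0x56 → andi [RI]
  rd: (w>>23)&0x3=0x0 → $0
  imm: (w>>0)&0x7fffff=0x7fa934 → 8366388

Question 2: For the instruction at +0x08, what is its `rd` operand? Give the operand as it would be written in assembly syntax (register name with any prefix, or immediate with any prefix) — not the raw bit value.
[08] ea 00 00 00 → 0xea000000
  top 7b → 0x75 → neg [R]
  rd@[24:23]=0x0 ⇒ $0

$0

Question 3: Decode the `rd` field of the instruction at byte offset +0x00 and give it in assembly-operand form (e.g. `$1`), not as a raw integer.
off 0x00: read 81 60 00 00 as big → 0x81600000
  op=0x81600000>>25=0x40 ⇒ mov (RR)
  rd@[24:23]=0x2 ⇒ $2
  rs@[22:21]=0x3 ⇒ $3

$2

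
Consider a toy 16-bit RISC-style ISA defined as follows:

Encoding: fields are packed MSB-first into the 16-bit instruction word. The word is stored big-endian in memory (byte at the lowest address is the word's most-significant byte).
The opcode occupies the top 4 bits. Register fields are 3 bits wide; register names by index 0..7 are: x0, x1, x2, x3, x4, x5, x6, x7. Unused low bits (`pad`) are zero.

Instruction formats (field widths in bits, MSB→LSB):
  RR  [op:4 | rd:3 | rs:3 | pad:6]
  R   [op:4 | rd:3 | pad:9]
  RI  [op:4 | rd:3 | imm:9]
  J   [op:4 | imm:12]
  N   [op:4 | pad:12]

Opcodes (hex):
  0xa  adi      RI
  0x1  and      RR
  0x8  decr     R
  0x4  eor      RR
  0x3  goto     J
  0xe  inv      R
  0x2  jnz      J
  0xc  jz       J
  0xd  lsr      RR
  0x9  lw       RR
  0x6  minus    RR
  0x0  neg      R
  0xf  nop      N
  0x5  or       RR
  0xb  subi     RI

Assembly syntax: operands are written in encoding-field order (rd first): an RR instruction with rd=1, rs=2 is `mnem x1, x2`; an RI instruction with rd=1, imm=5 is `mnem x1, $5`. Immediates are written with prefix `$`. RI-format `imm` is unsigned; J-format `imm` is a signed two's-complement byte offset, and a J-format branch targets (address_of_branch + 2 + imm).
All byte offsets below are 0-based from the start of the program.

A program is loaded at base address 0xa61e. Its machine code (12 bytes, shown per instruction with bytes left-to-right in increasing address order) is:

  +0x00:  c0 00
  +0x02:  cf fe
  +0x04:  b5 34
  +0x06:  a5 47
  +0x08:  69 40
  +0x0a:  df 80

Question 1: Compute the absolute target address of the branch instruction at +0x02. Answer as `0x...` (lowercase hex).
@+02  big-endian(cf fe) = 0xcffe
  top 4b → 0xc → jz [J]
  imm: (w>>0)&0xfff=0xffe (s12→-2) → $-2
  target = base 0xa61e + off 0x02 + 2 + imm -2 = 0xa620

0xa620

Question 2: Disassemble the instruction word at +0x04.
[04] b5 34 → 0xb534
  opcode bits[15:12]=0xb: subi/RI
  [11:9] rd=2 = x2
  [8:0] imm=308 = $308

subi x2, $308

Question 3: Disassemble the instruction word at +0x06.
off 0x06: read a5 47 as big → 0xa547
  top 4b → 0xa → adi [RI]
  rd: (w>>9)&0x7=0x2 → x2
  imm: (w>>0)&0x1ff=0x147 → $327

adi x2, $327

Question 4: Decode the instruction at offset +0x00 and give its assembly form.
off 0x00: read c0 00 as big → 0xc000
  opcode bits[15:12]=0xc: jz/J
  imm: (w>>0)&0xfff=0x0 → $0

jz $0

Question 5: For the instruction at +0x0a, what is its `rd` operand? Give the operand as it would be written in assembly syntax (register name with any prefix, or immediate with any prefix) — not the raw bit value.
off 0x0a: read df 80 as big → 0xdf80
  top 4b → 0xd → lsr [RR]
  rd@[11:9]=0x7 ⇒ x7
  rs@[8:6]=0x6 ⇒ x6

x7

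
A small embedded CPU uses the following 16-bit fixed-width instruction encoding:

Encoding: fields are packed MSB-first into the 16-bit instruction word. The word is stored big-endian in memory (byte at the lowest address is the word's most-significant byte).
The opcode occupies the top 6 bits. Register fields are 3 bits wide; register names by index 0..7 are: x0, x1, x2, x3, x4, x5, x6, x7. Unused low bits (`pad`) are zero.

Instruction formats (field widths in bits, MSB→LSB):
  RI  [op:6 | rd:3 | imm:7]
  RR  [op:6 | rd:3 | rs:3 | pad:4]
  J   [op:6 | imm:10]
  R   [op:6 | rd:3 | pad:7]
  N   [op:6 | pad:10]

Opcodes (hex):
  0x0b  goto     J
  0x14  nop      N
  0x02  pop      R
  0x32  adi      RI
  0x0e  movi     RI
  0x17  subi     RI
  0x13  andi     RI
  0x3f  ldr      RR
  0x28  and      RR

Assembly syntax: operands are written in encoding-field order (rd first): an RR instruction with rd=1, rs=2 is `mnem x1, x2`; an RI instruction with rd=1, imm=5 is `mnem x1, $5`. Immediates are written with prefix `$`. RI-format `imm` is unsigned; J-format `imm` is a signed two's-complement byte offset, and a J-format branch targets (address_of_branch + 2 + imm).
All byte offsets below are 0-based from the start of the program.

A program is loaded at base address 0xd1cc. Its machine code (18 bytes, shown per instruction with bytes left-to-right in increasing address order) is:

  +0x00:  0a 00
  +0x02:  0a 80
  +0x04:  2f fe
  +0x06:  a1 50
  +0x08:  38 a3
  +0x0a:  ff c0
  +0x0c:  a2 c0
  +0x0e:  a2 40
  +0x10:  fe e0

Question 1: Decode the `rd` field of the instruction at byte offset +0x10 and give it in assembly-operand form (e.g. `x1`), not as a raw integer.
x5

off 0x10: read fe e0 as big → 0xfee0
  top 6b → 0x3f → ldr [RR]
  rd@[9:7]=0x5 ⇒ x5
  rs@[6:4]=0x6 ⇒ x6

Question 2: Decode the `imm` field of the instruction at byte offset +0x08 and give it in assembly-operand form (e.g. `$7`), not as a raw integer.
+0x08: 38 a3 ⇒ word 0x38a3 (big)
  opcode bits[15:10]=0xe: movi/RI
  rd: (w>>7)&0x7=0x1 → x1
  imm: (w>>0)&0x7f=0x23 → $35

$35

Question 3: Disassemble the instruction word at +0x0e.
and x4, x4

+0x0e: a2 40 ⇒ word 0xa240 (big)
  top 6b → 0x28 → and [RR]
  [9:7] rd=4 = x4
  [6:4] rs=4 = x4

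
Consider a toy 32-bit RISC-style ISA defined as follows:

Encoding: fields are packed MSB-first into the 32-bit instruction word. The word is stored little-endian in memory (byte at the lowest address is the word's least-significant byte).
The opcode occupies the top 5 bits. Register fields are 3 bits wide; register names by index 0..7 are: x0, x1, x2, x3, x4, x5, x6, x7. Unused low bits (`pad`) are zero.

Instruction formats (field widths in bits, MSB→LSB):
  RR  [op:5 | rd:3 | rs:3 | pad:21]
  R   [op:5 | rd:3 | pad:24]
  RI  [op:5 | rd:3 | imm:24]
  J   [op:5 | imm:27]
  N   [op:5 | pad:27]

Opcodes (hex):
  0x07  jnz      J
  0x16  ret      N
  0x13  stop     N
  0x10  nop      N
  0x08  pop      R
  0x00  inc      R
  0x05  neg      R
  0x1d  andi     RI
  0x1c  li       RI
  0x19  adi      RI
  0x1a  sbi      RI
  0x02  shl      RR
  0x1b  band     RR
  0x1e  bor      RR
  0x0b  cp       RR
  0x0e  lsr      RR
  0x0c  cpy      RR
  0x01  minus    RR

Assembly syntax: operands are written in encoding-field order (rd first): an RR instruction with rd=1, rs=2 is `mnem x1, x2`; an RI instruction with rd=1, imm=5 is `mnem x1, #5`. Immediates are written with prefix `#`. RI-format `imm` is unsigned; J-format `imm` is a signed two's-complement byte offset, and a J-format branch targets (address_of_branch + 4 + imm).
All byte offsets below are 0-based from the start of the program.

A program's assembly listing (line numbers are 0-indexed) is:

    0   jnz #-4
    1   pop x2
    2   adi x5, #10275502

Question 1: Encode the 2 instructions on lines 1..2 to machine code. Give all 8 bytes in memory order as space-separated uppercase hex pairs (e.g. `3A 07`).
1. pop fields op=0x8:5|rd=2:3|pad=0:24 → word 42000000h → 00 00 00 42
2. adi fields op=0x19:5|rd=5:3|imm=10275502:24 → word cd9ccaaeh → ae ca 9c cd

00 00 00 42 AE CA 9C CD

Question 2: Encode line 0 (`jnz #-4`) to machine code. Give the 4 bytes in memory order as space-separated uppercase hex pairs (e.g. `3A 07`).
FC FF FF 3F

L0: jnz op=0x7:5|imm=-4:27 ⇒ 0x3ffffffc ⇒ little fc ff ff 3f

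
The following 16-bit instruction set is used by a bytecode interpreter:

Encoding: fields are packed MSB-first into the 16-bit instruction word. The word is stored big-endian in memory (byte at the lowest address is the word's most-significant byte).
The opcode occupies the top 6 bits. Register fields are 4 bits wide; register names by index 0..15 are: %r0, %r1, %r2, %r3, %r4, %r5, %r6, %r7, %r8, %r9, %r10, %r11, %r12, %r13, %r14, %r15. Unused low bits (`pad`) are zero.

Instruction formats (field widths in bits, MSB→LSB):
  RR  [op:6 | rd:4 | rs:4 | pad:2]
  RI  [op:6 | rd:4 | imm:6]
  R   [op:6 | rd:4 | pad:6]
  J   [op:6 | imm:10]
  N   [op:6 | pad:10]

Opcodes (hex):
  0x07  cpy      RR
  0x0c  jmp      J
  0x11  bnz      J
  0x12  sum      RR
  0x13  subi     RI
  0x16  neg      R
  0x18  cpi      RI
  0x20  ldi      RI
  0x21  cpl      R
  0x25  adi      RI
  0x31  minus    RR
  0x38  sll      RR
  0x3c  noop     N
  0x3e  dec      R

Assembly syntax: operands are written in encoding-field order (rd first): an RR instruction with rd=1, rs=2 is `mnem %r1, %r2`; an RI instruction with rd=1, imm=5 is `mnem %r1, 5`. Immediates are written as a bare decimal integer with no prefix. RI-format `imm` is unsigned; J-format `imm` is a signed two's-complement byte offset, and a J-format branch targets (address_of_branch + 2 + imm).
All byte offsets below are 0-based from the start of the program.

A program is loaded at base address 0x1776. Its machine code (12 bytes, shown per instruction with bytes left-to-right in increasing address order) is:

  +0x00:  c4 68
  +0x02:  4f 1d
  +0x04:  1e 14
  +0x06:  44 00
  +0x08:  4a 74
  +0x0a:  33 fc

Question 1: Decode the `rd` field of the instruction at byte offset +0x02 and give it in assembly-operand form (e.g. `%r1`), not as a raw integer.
[02] 4f 1d → 0x4f1d
  opcode bits[15:10]=0x13: subi/RI
  rd@[9:6]=0xc ⇒ %r12
  imm@[5:0]=0x1d ⇒ 29

%r12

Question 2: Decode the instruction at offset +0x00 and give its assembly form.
minus %r1, %r10

[00] c4 68 → 0xc468
  top 6b → 0x31 → minus [RR]
  rd: (w>>6)&0xf=0x1 → %r1
  rs: (w>>2)&0xf=0xa → %r10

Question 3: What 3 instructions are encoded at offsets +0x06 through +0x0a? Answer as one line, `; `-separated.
+0x06: 44 00 ⇒ word 0x4400 (big)
  top 6b → 0x11 → bnz [J]
  [9:0] imm=0 = 0
+0x08: 4a 74 ⇒ word 0x4a74 (big)
  top 6b → 0x12 → sum [RR]
  [9:6] rd=9 = %r9
  [5:2] rs=13 = %r13
+0x0a: 33 fc ⇒ word 0x33fc (big)
  top 6b → 0xc → jmp [J]
  [9:0] imm=1020 (s10→-4) = -4

bnz 0; sum %r9, %r13; jmp -4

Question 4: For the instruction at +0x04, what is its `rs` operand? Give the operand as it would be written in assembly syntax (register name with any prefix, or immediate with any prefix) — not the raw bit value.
%r5

@+04  big-endian(1e 14) = 0x1e14
  op=0x1e14>>10=0x7 ⇒ cpy (RR)
  [9:6] rd=8 = %r8
  [5:2] rs=5 = %r5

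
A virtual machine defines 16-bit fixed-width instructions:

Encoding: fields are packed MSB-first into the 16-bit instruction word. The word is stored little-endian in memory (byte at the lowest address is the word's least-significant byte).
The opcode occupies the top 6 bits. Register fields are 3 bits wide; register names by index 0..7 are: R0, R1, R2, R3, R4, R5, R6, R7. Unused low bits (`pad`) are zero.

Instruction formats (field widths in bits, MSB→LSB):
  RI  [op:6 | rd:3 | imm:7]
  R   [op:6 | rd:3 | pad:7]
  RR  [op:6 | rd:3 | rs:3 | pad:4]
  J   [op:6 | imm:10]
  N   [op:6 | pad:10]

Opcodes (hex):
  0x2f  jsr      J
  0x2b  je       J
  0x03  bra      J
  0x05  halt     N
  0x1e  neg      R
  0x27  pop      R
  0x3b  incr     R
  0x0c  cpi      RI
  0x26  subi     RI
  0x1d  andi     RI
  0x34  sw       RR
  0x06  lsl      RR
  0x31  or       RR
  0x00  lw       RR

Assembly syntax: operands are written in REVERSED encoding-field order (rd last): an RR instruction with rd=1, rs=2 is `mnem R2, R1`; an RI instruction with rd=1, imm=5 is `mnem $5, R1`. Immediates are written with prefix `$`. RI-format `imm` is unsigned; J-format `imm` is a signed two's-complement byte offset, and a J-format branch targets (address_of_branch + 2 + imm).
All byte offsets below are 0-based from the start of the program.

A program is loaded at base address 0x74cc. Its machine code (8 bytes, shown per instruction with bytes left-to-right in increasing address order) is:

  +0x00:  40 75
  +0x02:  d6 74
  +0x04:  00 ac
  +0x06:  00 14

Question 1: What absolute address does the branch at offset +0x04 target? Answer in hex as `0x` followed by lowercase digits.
0x74d2

+0x04: 00 ac ⇒ word 0xac00 (little)
  top 6b → 0x2b → je [J]
  [9:0] imm=0 = $0
  target = base 0x74cc + off 0x04 + 2 + imm 0 = 0x74d2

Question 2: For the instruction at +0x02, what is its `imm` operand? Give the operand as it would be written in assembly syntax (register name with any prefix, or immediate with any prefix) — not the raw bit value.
$86

off 0x02: read d6 74 as little → 0x74d6
  top 6b → 0x1d → andi [RI]
  rd: (w>>7)&0x7=0x1 → R1
  imm: (w>>0)&0x7f=0x56 → $86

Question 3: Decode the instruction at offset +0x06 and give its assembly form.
halt

off 0x06: read 00 14 as little → 0x1400
  op=0x1400>>10=0x5 ⇒ halt (N)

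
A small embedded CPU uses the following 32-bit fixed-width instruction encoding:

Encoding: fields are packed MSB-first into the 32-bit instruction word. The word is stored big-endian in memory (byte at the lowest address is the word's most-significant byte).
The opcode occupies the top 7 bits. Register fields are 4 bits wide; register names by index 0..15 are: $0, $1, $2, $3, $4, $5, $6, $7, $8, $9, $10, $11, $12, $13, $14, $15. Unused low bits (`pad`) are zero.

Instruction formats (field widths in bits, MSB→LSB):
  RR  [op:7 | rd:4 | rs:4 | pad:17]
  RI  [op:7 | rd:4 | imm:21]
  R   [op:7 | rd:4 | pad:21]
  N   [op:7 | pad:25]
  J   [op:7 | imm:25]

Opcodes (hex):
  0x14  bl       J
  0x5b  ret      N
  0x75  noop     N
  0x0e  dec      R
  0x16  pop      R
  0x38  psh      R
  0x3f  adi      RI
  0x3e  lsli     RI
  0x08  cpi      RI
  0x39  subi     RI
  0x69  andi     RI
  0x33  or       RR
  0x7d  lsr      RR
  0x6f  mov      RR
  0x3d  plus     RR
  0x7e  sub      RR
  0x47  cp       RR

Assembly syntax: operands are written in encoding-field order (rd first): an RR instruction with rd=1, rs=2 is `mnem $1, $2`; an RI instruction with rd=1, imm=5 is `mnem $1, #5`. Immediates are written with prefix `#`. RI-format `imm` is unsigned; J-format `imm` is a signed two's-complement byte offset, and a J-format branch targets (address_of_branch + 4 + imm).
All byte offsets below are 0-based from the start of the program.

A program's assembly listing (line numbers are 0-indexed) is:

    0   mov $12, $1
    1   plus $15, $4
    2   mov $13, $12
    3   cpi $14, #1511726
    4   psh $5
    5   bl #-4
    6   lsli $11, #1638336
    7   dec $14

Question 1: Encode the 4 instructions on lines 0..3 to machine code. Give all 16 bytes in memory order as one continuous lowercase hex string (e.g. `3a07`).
df8200007be80000dfb8000011d7112e

0. mov fields op=0x6f:7|rd=12:4|rs=1:4|pad=0:17 → word df820000h → df 82 00 00
1. plus fields op=0x3d:7|rd=15:4|rs=4:4|pad=0:17 → word 7be80000h → 7b e8 00 00
2. mov fields op=0x6f:7|rd=13:4|rs=12:4|pad=0:17 → word dfb80000h → df b8 00 00
3. cpi fields op=0x8:7|rd=14:4|imm=1511726:21 → word 11d7112eh → 11 d7 11 2e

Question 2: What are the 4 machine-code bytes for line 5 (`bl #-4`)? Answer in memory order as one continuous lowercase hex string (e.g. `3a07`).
29fffffc

5. bl fields op=0x14:7|imm=-4:25 → word 29fffffch → 29 ff ff fc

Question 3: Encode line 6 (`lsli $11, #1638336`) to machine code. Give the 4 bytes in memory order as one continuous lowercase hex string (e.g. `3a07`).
L6: lsli op=0x3e:7|rd=11:4|imm=1638336:21 ⇒ 0x7d78ffc0 ⇒ big 7d 78 ff c0

7d78ffc0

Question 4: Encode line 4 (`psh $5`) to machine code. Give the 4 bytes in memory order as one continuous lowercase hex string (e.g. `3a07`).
4. psh fields op=0x38:7|rd=5:4|pad=0:21 → word 70a00000h → 70 a0 00 00

70a00000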